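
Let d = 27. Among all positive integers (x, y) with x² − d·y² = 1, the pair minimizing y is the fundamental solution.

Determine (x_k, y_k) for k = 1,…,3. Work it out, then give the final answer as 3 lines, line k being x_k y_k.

[5; 5,10] for √27; ℓ=2 ⇒ convergent index 1
step 0: (5, 1)  from 5·(1,0) + (0,1)
step 1: (26, 5)  from 5·(5,1) + (1,0)
(x₁, y₁) = (26, 5);  26² − 27·5² = 1 ✓
k=2:  x_2 = 26·26+27·5·5 = 1351,  y_2 = 26·5+5·26 = 260
k=3:  x_3 = 26·1351+27·5·260 = 70226,  y_3 = 26·260+5·1351 = 13515

26 5
1351 260
70226 13515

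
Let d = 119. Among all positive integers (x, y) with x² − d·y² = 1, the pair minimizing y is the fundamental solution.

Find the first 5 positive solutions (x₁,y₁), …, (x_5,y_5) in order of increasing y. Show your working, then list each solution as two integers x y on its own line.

120 11
28799 2640
6911640 633589
1658764801 152058720
398096640600 36493459211

d=119: √d = [10; 1,9,1,20] (ℓ=4, even), read p_3/q_3
k=0  a_k=10  p_k/q_k = 10/1
…
k=2  a_k=9  p_k/q_k = 109/10
k=3  a_k=1  p_k/q_k = 120/11
→ (120, 11).  Check: 120²=14400, 119·11²=14399, difference 1.
(x_2, y_2) = (120·120 + 119·11·11, 120·11 + 11·120) = (28799, 2640)
(x_3, y_3) = (120·28799 + 119·11·2640, 120·2640 + 11·28799) = (6911640, 633589)
(x_4, y_4) = (120·6911640 + 119·11·633589, 120·633589 + 11·6911640) = (1658764801, 152058720)
(x_5, y_5) = (120·1658764801 + 119·11·152058720, 120·152058720 + 11·1658764801) = (398096640600, 36493459211)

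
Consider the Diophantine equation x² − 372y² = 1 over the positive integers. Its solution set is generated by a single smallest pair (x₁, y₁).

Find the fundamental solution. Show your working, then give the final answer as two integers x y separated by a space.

12151 630

[19; 3,2,12,2,3,38] for √372; ℓ=6 ⇒ convergent index 5
i=0: a=19 ⇒ p=19, q=1
i=1: a=3 ⇒ p=58, q=3
…
i=3: a=12 ⇒ p=1678, q=87
i=4: a=2 ⇒ p=3491, q=181
i=5: a=3 ⇒ p=12151, q=630
(x₁, y₁) = (12151, 630);  12151² − 372·630² = 1 ✓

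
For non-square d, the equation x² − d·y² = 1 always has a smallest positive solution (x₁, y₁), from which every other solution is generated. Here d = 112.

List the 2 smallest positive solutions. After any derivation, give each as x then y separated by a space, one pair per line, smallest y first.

127 12
32257 3048

√112 = [10; 1,1,2,1,1,20, …], period ℓ=6 (even) → k=5
step 0: (10, 1)  from 10·(1,0) + (0,1)
step 1: (11, 1)  from 1·(10,1) + (1,0)
…
step 4: (74, 7)  from 1·(53,5) + (21,2)
step 5: (127, 12)  from 1·(74,7) + (53,5)
fundamental: x₁=127, y₁=12  (since 16129 − 112·144 = 1)
(127+12√112)^2 = 32257 + 3048√112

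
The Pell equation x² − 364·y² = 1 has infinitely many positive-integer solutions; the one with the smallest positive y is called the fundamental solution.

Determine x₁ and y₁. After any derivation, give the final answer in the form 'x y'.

d=364: √d = [19; 12,1,2,3,1,8,1,3,2,1,12,38] (ℓ=12, even), read p_11/q_11
a_0=19:  p_0=19·1+0=19,  q_0=19·0+1=1
…
a_6=8:  p_6=8·3148+2423=27607,  q_6=8·165+127=1447
a_7=1:  p_7=1·27607+3148=30755,  q_7=1·1447+165=1612
…
a_9=2:  p_9=2·119872+30755=270499,  q_9=2·6283+1612=14178
a_10=1:  p_10=1·270499+119872=390371,  q_10=1·14178+6283=20461
a_11=12:  p_11=12·390371+270499=4954951,  q_11=12·20461+14178=259710
fundamental: x₁=4954951, y₁=259710  (since 24551539412401 − 364·67449284100 = 1)

4954951 259710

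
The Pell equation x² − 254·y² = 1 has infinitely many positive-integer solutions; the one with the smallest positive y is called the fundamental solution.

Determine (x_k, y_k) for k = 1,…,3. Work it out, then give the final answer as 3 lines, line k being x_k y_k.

[15; 1,14,1,30] for √254; ℓ=4 ⇒ convergent index 3
k=0  a_k=15  p_k/q_k = 15/1
…
k=2  a_k=14  p_k/q_k = 239/15
k=3  a_k=1  p_k/q_k = 255/16
(x₁, y₁) = (255, 16);  255² − 254·16² = 1 ✓
n=2: (255,16)∘(255,16) = (255·255+254·16·16, 255·16+16·255) = (130049,8160)
n=3: (130049,8160)∘(255,16) = (255·130049+254·16·8160, 255·8160+16·130049) = (66324735,4161584)

255 16
130049 8160
66324735 4161584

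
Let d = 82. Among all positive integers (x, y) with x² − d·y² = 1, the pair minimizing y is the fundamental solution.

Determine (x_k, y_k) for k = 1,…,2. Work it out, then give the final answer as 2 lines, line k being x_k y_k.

√82 → a₀=9, period (18); ℓ=1 odd so k=1
step 0: (9, 1)  from 9·(1,0) + (0,1)
step 1: (163, 18)  from 18·(9,1) + (1,0)
(x₁, y₁) = (163, 18);  163² − 82·18² = 1 ✓
(x_2, y_2) = (163·163 + 82·18·18, 163·18 + 18·163) = (53137, 5868)

163 18
53137 5868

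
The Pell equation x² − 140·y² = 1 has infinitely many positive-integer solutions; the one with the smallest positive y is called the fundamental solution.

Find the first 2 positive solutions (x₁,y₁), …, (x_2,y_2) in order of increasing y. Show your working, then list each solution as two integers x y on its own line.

71 6
10081 852

[11; 1,4,1,22] for √140; ℓ=4 ⇒ convergent index 3
a_0=11:  p_0=11·1+0=11,  q_0=11·0+1=1
…
a_2=4:  p_2=4·12+11=59,  q_2=4·1+1=5
a_3=1:  p_3=1·59+12=71,  q_3=1·5+1=6
(x₁, y₁) = (71, 6);  71² − 140·6² = 1 ✓
k=2:  x_2 = 71·71+140·6·6 = 10081,  y_2 = 71·6+6·71 = 852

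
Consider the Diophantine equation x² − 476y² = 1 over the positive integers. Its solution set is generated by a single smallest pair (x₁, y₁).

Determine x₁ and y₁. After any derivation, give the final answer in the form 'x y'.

28799 1320

√476 → a₀=21, period (1,4,2,10,2,4,1,42); ℓ=8 even so k=7
k=0  a_k=21  p_k/q_k = 21/1
…
k=3  a_k=2  p_k/q_k = 240/11
k=4  a_k=10  p_k/q_k = 2509/115
k=5  a_k=2  p_k/q_k = 5258/241
k=6  a_k=4  p_k/q_k = 23541/1079
k=7  a_k=1  p_k/q_k = 28799/1320
fundamental: x₁=28799, y₁=1320  (since 829382401 − 476·1742400 = 1)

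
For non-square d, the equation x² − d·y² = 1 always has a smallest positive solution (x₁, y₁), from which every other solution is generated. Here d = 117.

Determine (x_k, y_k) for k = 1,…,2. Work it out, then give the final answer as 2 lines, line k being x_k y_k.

[10; 1,4,2,4,1,20] for √117; ℓ=6 ⇒ convergent index 5
i=0: a=10 ⇒ p=10, q=1
…
i=3: a=2 ⇒ p=119, q=11
i=4: a=4 ⇒ p=530, q=49
i=5: a=1 ⇒ p=649, q=60
fundamental: x₁=649, y₁=60  (since 421201 − 117·3600 = 1)
n=2: (649,60)∘(649,60) = (649·649+117·60·60, 649·60+60·649) = (842401,77880)

649 60
842401 77880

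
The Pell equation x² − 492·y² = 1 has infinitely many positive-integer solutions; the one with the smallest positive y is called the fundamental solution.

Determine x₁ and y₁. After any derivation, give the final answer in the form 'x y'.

29767 1342

√492 = [22; 5,1,1,10,1,1,5,44, …], period ℓ=8 (even) → k=7
k=0  a_k=22  p_k/q_k = 22/1
…
k=5  a_k=1  p_k/q_k = 2817/127
k=6  a_k=1  p_k/q_k = 5390/243
k=7  a_k=5  p_k/q_k = 29767/1342
→ (29767, 1342).  Check: 29767²=886074289, 492·1342²=886074288, difference 1.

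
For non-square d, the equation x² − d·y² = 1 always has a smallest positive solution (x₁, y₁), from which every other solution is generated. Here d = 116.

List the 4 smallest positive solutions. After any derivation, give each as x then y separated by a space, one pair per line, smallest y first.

9801 910
192119201 17837820
3765920568201 349656946730
73819574785756801 6853975451963640

d=116: √d = [10; 1,3,2,1,4,1,2,3,1,20] (ℓ=10, even), read p_9/q_9
a_0=10:  p_0=10·1+0=10,  q_0=10·0+1=1
…
a_2=3:  p_2=3·11+10=43,  q_2=3·1+1=4
a_3=2:  p_3=2·43+11=97,  q_3=2·4+1=9
…
a_5=4:  p_5=4·140+97=657,  q_5=4·13+9=61
a_6=1:  p_6=1·657+140=797,  q_6=1·61+13=74
a_7=2:  p_7=2·797+657=2251,  q_7=2·74+61=209
a_8=3:  p_8=3·2251+797=7550,  q_8=3·209+74=701
a_9=1:  p_9=1·7550+2251=9801,  q_9=1·701+209=910
fundamental: x₁=9801, y₁=910  (since 96059601 − 116·828100 = 1)
(9801+910√116)^2 = 192119201 + 17837820√116
(9801+910√116)^3 = 3765920568201 + 349656946730√116
(9801+910√116)^4 = 73819574785756801 + 6853975451963640√116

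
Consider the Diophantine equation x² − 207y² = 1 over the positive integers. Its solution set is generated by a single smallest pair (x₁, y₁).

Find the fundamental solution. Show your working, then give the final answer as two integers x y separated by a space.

√207 → a₀=14, period (2,1,1,2,1,1,2,28); ℓ=8 even so k=7
k=0  a_k=14  p_k/q_k = 14/1
…
k=2  a_k=1  p_k/q_k = 43/3
…
k=5  a_k=1  p_k/q_k = 259/18
k=6  a_k=1  p_k/q_k = 446/31
k=7  a_k=2  p_k/q_k = 1151/80
(x₁, y₁) = (1151, 80);  1151² − 207·80² = 1 ✓

1151 80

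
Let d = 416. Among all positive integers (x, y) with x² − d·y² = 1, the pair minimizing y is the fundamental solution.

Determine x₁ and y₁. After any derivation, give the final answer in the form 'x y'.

5201 255

d=416: √d = [20; 2,1,1,9,1,1,2,40] (ℓ=8, even), read p_7/q_7
a_0=20:  p_0=20·1+0=20,  q_0=20·0+1=1
…
a_3=1:  p_3=1·61+41=102,  q_3=1·3+2=5
a_4=9:  p_4=9·102+61=979,  q_4=9·5+3=48
…
a_6=1:  p_6=1·1081+979=2060,  q_6=1·53+48=101
a_7=2:  p_7=2·2060+1081=5201,  q_7=2·101+53=255
(x₁, y₁) = (5201, 255);  5201² − 416·255² = 1 ✓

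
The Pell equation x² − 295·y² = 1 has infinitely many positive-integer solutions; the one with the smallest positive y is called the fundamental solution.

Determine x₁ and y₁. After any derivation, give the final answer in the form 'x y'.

[17; 5,1,2,3,2,6,2,3,2,1,5,34] for √295; ℓ=12 ⇒ convergent index 11
k=0  a_k=17  p_k/q_k = 17/1
…
k=5  a_k=2  p_k/q_k = 2250/131
…
k=9  a_k=2  p_k/q_k = 247414/14405
k=10  a_k=1  p_k/q_k = 355517/20699
k=11  a_k=5  p_k/q_k = 2024999/117900
fundamental: x₁=2024999, y₁=117900  (since 4100620950001 − 295·13900410000 = 1)

2024999 117900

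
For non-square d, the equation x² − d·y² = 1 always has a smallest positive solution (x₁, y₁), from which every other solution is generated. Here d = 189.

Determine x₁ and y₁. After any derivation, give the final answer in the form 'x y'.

d=189: √d = [13; 1,2,1,26] (ℓ=4, even), read p_3/q_3
a_0=13:  p_0=13·1+0=13,  q_0=13·0+1=1
a_1=1:  p_1=1·13+1=14,  q_1=1·1+0=1
a_2=2:  p_2=2·14+13=41,  q_2=2·1+1=3
a_3=1:  p_3=1·41+14=55,  q_3=1·3+1=4
fundamental: x₁=55, y₁=4  (since 3025 − 189·16 = 1)

55 4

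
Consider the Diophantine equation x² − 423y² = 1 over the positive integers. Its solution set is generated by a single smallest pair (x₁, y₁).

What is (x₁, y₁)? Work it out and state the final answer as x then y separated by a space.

4607 224

√423 → a₀=20, period (1,1,3,4,3,1,1,40); ℓ=8 even so k=7
i=0: a=20 ⇒ p=20, q=1
…
i=5: a=3 ⇒ p=1995, q=97
i=6: a=1 ⇒ p=2612, q=127
i=7: a=1 ⇒ p=4607, q=224
(x₁, y₁) = (4607, 224);  4607² − 423·224² = 1 ✓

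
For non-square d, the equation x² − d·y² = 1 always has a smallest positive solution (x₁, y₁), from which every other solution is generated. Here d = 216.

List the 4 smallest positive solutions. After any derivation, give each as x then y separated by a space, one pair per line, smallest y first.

√216 = [14; 1,2,3,2,1,28, …], period ℓ=6 (even) → k=5
k=0  a_k=14  p_k/q_k = 14/1
k=1  a_k=1  p_k/q_k = 15/1
…
k=4  a_k=2  p_k/q_k = 338/23
k=5  a_k=1  p_k/q_k = 485/33
fundamental: x₁=485, y₁=33  (since 235225 − 216·1089 = 1)
(485+33√216)^2 = 470449 + 32010√216
(485+33√216)^3 = 456335045 + 31049667√216
(485+33√216)^4 = 442644523201 + 30118144980√216

485 33
470449 32010
456335045 31049667
442644523201 30118144980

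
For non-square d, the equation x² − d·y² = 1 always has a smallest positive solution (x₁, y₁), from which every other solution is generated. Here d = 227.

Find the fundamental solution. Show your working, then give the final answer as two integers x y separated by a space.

√227 → a₀=15, period (15,30); ℓ=2 even so k=1
k=0  a_k=15  p_k/q_k = 15/1
k=1  a_k=15  p_k/q_k = 226/15
fundamental: x₁=226, y₁=15  (since 51076 − 227·225 = 1)

226 15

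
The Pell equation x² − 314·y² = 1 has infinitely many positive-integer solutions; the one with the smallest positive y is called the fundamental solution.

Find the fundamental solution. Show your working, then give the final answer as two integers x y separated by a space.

392499 22150

[17; 1,2,1,1,2,1,34] for √314; ℓ=7 ⇒ convergent index 13
k=0  a_k=17  p_k/q_k = 17/1
…
k=3  a_k=1  p_k/q_k = 71/4
k=4  a_k=1  p_k/q_k = 124/7
…
k=10  a_k=1  p_k/q_k = 62853/3547
…
k=12  a_k=2  p_k/q_k = 282617/15949
k=13  a_k=1  p_k/q_k = 392499/22150
→ (392499, 22150).  Check: 392499²=154055465001, 314·22150²=154055465000, difference 1.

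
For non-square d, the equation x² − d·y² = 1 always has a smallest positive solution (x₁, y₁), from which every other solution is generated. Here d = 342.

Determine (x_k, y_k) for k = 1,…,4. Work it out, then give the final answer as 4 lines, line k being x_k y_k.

[18; 2,36] for √342; ℓ=2 ⇒ convergent index 1
k=0  a_k=18  p_k/q_k = 18/1
k=1  a_k=2  p_k/q_k = 37/2
fundamental: x₁=37, y₁=2  (since 1369 − 342·4 = 1)
(37+2√342)^2 = 2737 + 148√342
(37+2√342)^3 = 202501 + 10950√342
(37+2√342)^4 = 14982337 + 810152√342

37 2
2737 148
202501 10950
14982337 810152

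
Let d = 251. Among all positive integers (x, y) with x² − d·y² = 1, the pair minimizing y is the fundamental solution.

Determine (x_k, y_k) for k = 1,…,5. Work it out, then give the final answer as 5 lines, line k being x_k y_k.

√251 → a₀=15, period (1,5,2,1,2,…,5,1,30); ℓ=14 even so k=13
i=0: a=15 ⇒ p=15, q=1
i=1: a=1 ⇒ p=16, q=1
…
i=3: a=2 ⇒ p=206, q=13
…
i=5: a=2 ⇒ p=808, q=51
…
i=7: a=15 ⇒ p=29563, q=1866
i=8: a=2 ⇒ p=61043, q=3853
…
i=11: a=2 ⇒ p=577033, q=36422
i=12: a=5 ⇒ p=3097857, q=195535
i=13: a=1 ⇒ p=3674890, q=231957
→ (3674890, 231957).  Check: 3674890²=13504816512100, 251·231957²=13504816512099, difference 1.
(3674890+231957√251)^2 = 27009633024199 + 1704832919460√251
(3674890+231957√251)^3 = 198514860608593651330 + 12530146894788486843√251
(3674890+231957√251)^4 = 1459040552203802437039183201 + 92093823044376819996025080√251
(3674890+231957√251)^5 = 10723627069776264560841239313394450 + 676869338735087333923490423995557√251

3674890 231957
27009633024199 1704832919460
198514860608593651330 12530146894788486843
1459040552203802437039183201 92093823044376819996025080
10723627069776264560841239313394450 676869338735087333923490423995557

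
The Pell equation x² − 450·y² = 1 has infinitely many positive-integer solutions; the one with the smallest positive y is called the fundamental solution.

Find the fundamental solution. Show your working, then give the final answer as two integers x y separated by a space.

√450 → a₀=21, period (4,1,2,4,2,1,4,42); ℓ=8 even so k=7
a_0=21:  p_0=21·1+0=21,  q_0=21·0+1=1
a_1=4:  p_1=4·21+1=85,  q_1=4·1+0=4
…
a_4=4:  p_4=4·297+106=1294,  q_4=4·14+5=61
a_5=2:  p_5=2·1294+297=2885,  q_5=2·61+14=136
a_6=1:  p_6=1·2885+1294=4179,  q_6=1·136+61=197
a_7=4:  p_7=4·4179+2885=19601,  q_7=4·197+136=924
→ (19601, 924).  Check: 19601²=384199201, 450·924²=384199200, difference 1.

19601 924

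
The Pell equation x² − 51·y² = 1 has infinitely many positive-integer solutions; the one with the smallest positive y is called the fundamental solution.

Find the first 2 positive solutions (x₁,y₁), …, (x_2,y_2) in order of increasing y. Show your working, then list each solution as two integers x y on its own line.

50 7
4999 700

[7; 7,14] for √51; ℓ=2 ⇒ convergent index 1
k=0  a_k=7  p_k/q_k = 7/1
k=1  a_k=7  p_k/q_k = 50/7
fundamental: x₁=50, y₁=7  (since 2500 − 51·49 = 1)
(x_2, y_2) = (50·50 + 51·7·7, 50·7 + 7·50) = (4999, 700)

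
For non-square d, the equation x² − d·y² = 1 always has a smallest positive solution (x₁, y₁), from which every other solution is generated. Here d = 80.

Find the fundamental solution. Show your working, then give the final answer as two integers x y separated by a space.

d=80: √d = [8; 1,16] (ℓ=2, even), read p_1/q_1
k=0  a_k=8  p_k/q_k = 8/1
k=1  a_k=1  p_k/q_k = 9/1
→ (9, 1).  Check: 9²=81, 80·1²=80, difference 1.

9 1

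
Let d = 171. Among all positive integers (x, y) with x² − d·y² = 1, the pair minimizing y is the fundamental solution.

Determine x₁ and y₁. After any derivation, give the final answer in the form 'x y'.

√171 = [13; 13,26, …], period ℓ=2 (even) → k=1
step 0: (13, 1)  from 13·(1,0) + (0,1)
step 1: (170, 13)  from 13·(13,1) + (1,0)
→ (170, 13).  Check: 170²=28900, 171·13²=28899, difference 1.

170 13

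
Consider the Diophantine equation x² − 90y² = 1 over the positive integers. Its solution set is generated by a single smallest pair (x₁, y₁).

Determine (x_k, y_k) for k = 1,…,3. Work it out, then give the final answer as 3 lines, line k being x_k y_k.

d=90: √d = [9; 2,18] (ℓ=2, even), read p_1/q_1
a_0=9:  p_0=9·1+0=9,  q_0=9·0+1=1
a_1=2:  p_1=2·9+1=19,  q_1=2·1+0=2
→ (19, 2).  Check: 19²=361, 90·2²=360, difference 1.
(19+2√90)^2 = 721 + 76√90
(19+2√90)^3 = 27379 + 2886√90

19 2
721 76
27379 2886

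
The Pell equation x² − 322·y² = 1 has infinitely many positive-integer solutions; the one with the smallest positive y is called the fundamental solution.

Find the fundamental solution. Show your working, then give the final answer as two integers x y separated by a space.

d=322: √d = [17; 1,16,1,34] (ℓ=4, even), read p_3/q_3
a_0=17:  p_0=17·1+0=17,  q_0=17·0+1=1
a_1=1:  p_1=1·17+1=18,  q_1=1·1+0=1
a_2=16:  p_2=16·18+17=305,  q_2=16·1+1=17
a_3=1:  p_3=1·305+18=323,  q_3=1·17+1=18
fundamental: x₁=323, y₁=18  (since 104329 − 322·324 = 1)

323 18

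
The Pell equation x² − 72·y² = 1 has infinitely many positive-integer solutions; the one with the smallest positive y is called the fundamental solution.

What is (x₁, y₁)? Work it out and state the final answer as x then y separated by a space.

[8; 2,16] for √72; ℓ=2 ⇒ convergent index 1
step 0: (8, 1)  from 8·(1,0) + (0,1)
step 1: (17, 2)  from 2·(8,1) + (1,0)
(x₁, y₁) = (17, 2);  17² − 72·2² = 1 ✓

17 2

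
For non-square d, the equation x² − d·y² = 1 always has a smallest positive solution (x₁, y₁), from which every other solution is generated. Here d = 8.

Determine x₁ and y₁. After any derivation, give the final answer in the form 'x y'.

3 1

√8 = [2; 1,4, …], period ℓ=2 (even) → k=1
k=0  a_k=2  p_k/q_k = 2/1
k=1  a_k=1  p_k/q_k = 3/1
→ (3, 1).  Check: 3²=9, 8·1²=8, difference 1.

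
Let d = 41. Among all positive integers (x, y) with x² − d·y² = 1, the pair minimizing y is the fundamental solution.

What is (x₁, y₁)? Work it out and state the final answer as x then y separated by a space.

√41 → a₀=6, period (2,2,12); ℓ=3 odd so k=5
step 0: (6, 1)  from 6·(1,0) + (0,1)
step 1: (13, 2)  from 2·(6,1) + (1,0)
…
step 3: (397, 62)  from 12·(32,5) + (13,2)
step 4: (826, 129)  from 2·(397,62) + (32,5)
step 5: (2049, 320)  from 2·(826,129) + (397,62)
(x₁, y₁) = (2049, 320);  2049² − 41·320² = 1 ✓

2049 320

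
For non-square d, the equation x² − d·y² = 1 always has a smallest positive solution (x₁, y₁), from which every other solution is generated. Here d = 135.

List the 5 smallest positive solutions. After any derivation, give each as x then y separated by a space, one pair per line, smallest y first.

[11; 1,1,1,1,1,1,1,22] for √135; ℓ=8 ⇒ convergent index 7
k=0  a_k=11  p_k/q_k = 11/1
k=1  a_k=1  p_k/q_k = 12/1
…
k=4  a_k=1  p_k/q_k = 58/5
k=5  a_k=1  p_k/q_k = 93/8
k=6  a_k=1  p_k/q_k = 151/13
k=7  a_k=1  p_k/q_k = 244/21
fundamental: x₁=244, y₁=21  (since 59536 − 135·441 = 1)
(244+21√135)^2 = 119071 + 10248√135
(244+21√135)^3 = 58106404 + 5001003√135
(244+21√135)^4 = 28355806081 + 2440479216√135
(244+21√135)^5 = 13837575261124 + 1190948856405√135

244 21
119071 10248
58106404 5001003
28355806081 2440479216
13837575261124 1190948856405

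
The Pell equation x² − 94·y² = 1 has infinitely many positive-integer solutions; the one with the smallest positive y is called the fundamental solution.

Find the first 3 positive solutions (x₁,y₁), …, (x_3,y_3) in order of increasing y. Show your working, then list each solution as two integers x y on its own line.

√94 = [9; 1,2,3,1,1,…,2,1,18, …], period ℓ=16 (even) → k=15
i=0: a=9 ⇒ p=9, q=1
…
i=3: a=3 ⇒ p=97, q=10
i=4: a=1 ⇒ p=126, q=13
i=5: a=1 ⇒ p=223, q=23
…
i=8: a=8 ⇒ p=12953, q=1336
i=9: a=1 ⇒ p=14417, q=1487
…
i=12: a=1 ⇒ p=184493, q=19029
…
i=14: a=2 ⇒ p=1490361, q=153719
i=15: a=1 ⇒ p=2143295, q=221064
(x₁, y₁) = (2143295, 221064);  2143295² − 94·221064² = 1 ✓
k=2:  x_2 = 2143295·2143295+94·221064·221064 = 9187426914049,  y_2 = 2143295·221064+221064·2143295 = 947610731760
k=3:  x_3 = 2143295·9187426914049+94·221064·947610731760 = 39382732335491159615,  y_3 = 2143295·947610731760+221064·9187426914049 = 4062018686654877336

2143295 221064
9187426914049 947610731760
39382732335491159615 4062018686654877336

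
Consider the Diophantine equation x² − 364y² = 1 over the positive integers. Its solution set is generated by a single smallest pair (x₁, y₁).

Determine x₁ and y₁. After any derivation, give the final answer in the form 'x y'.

[19; 12,1,2,3,1,8,1,3,2,1,12,38] for √364; ℓ=12 ⇒ convergent index 11
i=0: a=19 ⇒ p=19, q=1
…
i=2: a=1 ⇒ p=248, q=13
i=3: a=2 ⇒ p=725, q=38
i=4: a=3 ⇒ p=2423, q=127
i=5: a=1 ⇒ p=3148, q=165
i=6: a=8 ⇒ p=27607, q=1447
…
i=8: a=3 ⇒ p=119872, q=6283
i=9: a=2 ⇒ p=270499, q=14178
i=10: a=1 ⇒ p=390371, q=20461
i=11: a=12 ⇒ p=4954951, q=259710
fundamental: x₁=4954951, y₁=259710  (since 24551539412401 − 364·67449284100 = 1)

4954951 259710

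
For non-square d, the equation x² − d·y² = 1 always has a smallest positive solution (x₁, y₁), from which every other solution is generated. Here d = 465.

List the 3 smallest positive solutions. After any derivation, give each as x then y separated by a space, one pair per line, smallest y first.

15871 736
503777281 23362112
15990898437631 741560158368

√465 → a₀=21, period (1,1,3,2,2,2,3,1,1,42); ℓ=10 even so k=9
k=0  a_k=21  p_k/q_k = 21/1
k=1  a_k=1  p_k/q_k = 22/1
k=2  a_k=1  p_k/q_k = 43/2
k=3  a_k=3  p_k/q_k = 151/7
k=4  a_k=2  p_k/q_k = 345/16
k=5  a_k=2  p_k/q_k = 841/39
…
k=7  a_k=3  p_k/q_k = 6922/321
k=8  a_k=1  p_k/q_k = 8949/415
k=9  a_k=1  p_k/q_k = 15871/736
fundamental: x₁=15871, y₁=736  (since 251888641 − 465·541696 = 1)
k=2:  x_2 = 15871·15871+465·736·736 = 503777281,  y_2 = 15871·736+736·15871 = 23362112
k=3:  x_3 = 15871·503777281+465·736·23362112 = 15990898437631,  y_3 = 15871·23362112+736·503777281 = 741560158368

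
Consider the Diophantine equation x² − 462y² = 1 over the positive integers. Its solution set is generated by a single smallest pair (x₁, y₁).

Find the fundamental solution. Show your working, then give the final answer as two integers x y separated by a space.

43 2

√462 = [21; 2,42, …], period ℓ=2 (even) → k=1
a_0=21:  p_0=21·1+0=21,  q_0=21·0+1=1
a_1=2:  p_1=2·21+1=43,  q_1=2·1+0=2
→ (43, 2).  Check: 43²=1849, 462·2²=1848, difference 1.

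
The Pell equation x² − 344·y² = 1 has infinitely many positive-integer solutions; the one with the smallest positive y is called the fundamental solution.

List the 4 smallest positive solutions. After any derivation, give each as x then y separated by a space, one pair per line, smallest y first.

10405 561
216528049 11674410
4505948689285 242944471539
93768792007492801 5055674441052180

√344 → a₀=18, period (1,1,4,1,3,1,4,1,1,36); ℓ=10 even so k=9
a_0=18:  p_0=18·1+0=18,  q_0=18·0+1=1
…
a_8=1:  p_8=1·4711+983=5694,  q_8=1·254+53=307
a_9=1:  p_9=1·5694+4711=10405,  q_9=1·307+254=561
(x₁, y₁) = (10405, 561);  10405² − 344·561² = 1 ✓
(10405+561√344)^2 = 216528049 + 11674410√344
(10405+561√344)^3 = 4505948689285 + 242944471539√344
(10405+561√344)^4 = 93768792007492801 + 5055674441052180√344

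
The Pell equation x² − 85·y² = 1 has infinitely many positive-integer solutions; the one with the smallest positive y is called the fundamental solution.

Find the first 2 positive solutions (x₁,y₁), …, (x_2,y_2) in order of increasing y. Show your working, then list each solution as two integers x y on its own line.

d=85: √d = [9; 4,1,1,4,18] (ℓ=5, odd), read p_9/q_9
step 0: (9, 1)  from 9·(1,0) + (0,1)
…
step 3: (83, 9)  from 1·(46,5) + (37,4)
…
step 7: (34813, 3776)  from 1·(27926,3029) + (6887,747)
step 8: (62739, 6805)  from 1·(34813,3776) + (27926,3029)
step 9: (285769, 30996)  from 4·(62739,6805) + (34813,3776)
→ (285769, 30996).  Check: 285769²=81663921361, 85·30996²=81663921360, difference 1.
k=2:  x_2 = 285769·285769+85·30996·30996 = 163327842721,  y_2 = 285769·30996+30996·285769 = 17715391848

285769 30996
163327842721 17715391848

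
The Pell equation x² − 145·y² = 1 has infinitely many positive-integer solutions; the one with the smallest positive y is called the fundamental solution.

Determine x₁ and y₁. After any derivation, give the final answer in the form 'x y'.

289 24

[12; 24] for √145; ℓ=1 ⇒ convergent index 1
i=0: a=12 ⇒ p=12, q=1
i=1: a=24 ⇒ p=289, q=24
fundamental: x₁=289, y₁=24  (since 83521 − 145·576 = 1)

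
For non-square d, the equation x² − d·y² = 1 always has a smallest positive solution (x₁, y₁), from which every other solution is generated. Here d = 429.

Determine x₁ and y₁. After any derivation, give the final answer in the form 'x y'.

1524095 73584

[20; 1,2,2,9,1,12,1,9,2,2,1,40] for √429; ℓ=12 ⇒ convergent index 11
a_0=20:  p_0=20·1+0=20,  q_0=20·0+1=1
…
a_2=2:  p_2=2·21+20=62,  q_2=2·1+1=3
a_3=2:  p_3=2·62+21=145,  q_3=2·3+1=7
a_4=9:  p_4=9·145+62=1367,  q_4=9·7+3=66
a_5=1:  p_5=1·1367+145=1512,  q_5=1·66+7=73
a_6=12:  p_6=12·1512+1367=19511,  q_6=12·73+66=942
…
a_9=2:  p_9=2·208718+21023=438459,  q_9=2·10077+1015=21169
a_10=2:  p_10=2·438459+208718=1085636,  q_10=2·21169+10077=52415
a_11=1:  p_11=1·1085636+438459=1524095,  q_11=1·52415+21169=73584
fundamental: x₁=1524095, y₁=73584  (since 2322865569025 − 429·5414605056 = 1)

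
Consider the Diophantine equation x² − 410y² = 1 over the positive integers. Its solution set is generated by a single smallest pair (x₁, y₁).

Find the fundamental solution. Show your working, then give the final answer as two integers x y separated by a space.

√410 = [20; 4,40, …], period ℓ=2 (even) → k=1
a_0=20:  p_0=20·1+0=20,  q_0=20·0+1=1
a_1=4:  p_1=4·20+1=81,  q_1=4·1+0=4
fundamental: x₁=81, y₁=4  (since 6561 − 410·16 = 1)

81 4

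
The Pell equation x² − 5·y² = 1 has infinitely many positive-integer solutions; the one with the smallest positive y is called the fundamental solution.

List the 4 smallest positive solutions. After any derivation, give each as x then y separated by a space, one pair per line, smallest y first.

d=5: √d = [2; 4] (ℓ=1, odd), read p_1/q_1
step 0: (2, 1)  from 2·(1,0) + (0,1)
step 1: (9, 4)  from 4·(2,1) + (1,0)
(x₁, y₁) = (9, 4);  9² − 5·4² = 1 ✓
(x_2, y_2) = (9·9 + 5·4·4, 9·4 + 4·9) = (161, 72)
(x_3, y_3) = (9·161 + 5·4·72, 9·72 + 4·161) = (2889, 1292)
(x_4, y_4) = (9·2889 + 5·4·1292, 9·1292 + 4·2889) = (51841, 23184)

9 4
161 72
2889 1292
51841 23184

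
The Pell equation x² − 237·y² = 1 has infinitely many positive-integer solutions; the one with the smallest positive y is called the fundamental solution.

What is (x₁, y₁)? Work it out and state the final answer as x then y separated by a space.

√237 = [15; 2,1,1,7,10,7,1,1,2,30, …], period ℓ=10 (even) → k=9
k=0  a_k=15  p_k/q_k = 15/1
k=1  a_k=2  p_k/q_k = 31/2
…
k=8  a_k=1  p_k/q_k = 90075/5851
k=9  a_k=2  p_k/q_k = 228151/14820
(x₁, y₁) = (228151, 14820);  228151² − 237·14820² = 1 ✓

228151 14820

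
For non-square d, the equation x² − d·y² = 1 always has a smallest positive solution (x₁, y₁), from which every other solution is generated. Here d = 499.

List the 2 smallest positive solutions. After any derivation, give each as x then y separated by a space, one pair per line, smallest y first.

4490 201
40320199 1804980

√499 → a₀=22, period (2,1,21,1,2,44); ℓ=6 even so k=5
a_0=22:  p_0=22·1+0=22,  q_0=22·0+1=1
…
a_2=1:  p_2=1·45+22=67,  q_2=1·2+1=3
…
a_4=1:  p_4=1·1452+67=1519,  q_4=1·65+3=68
a_5=2:  p_5=2·1519+1452=4490,  q_5=2·68+65=201
fundamental: x₁=4490, y₁=201  (since 20160100 − 499·40401 = 1)
k=2:  x_2 = 4490·4490+499·201·201 = 40320199,  y_2 = 4490·201+201·4490 = 1804980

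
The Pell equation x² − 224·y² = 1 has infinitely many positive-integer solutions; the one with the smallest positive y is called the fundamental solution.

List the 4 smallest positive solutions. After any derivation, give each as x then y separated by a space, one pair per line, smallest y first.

15 1
449 30
13455 899
403201 26940

d=224: √d = [14; 1,28] (ℓ=2, even), read p_1/q_1
a_0=14:  p_0=14·1+0=14,  q_0=14·0+1=1
a_1=1:  p_1=1·14+1=15,  q_1=1·1+0=1
(x₁, y₁) = (15, 1);  15² − 224·1² = 1 ✓
n=2: (15,1)∘(15,1) = (15·15+224·1·1, 15·1+1·15) = (449,30)
n=3: (449,30)∘(15,1) = (15·449+224·1·30, 15·30+1·449) = (13455,899)
n=4: (13455,899)∘(15,1) = (15·13455+224·1·899, 15·899+1·13455) = (403201,26940)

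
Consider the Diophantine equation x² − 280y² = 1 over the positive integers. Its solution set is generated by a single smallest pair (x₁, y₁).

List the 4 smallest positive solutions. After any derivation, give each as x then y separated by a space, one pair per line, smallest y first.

[16; 1,2,1,2,1,32] for √280; ℓ=6 ⇒ convergent index 5
k=0  a_k=16  p_k/q_k = 16/1
…
k=2  a_k=2  p_k/q_k = 50/3
…
k=4  a_k=2  p_k/q_k = 184/11
k=5  a_k=1  p_k/q_k = 251/15
→ (251, 15).  Check: 251²=63001, 280·15²=63000, difference 1.
k=2:  x_2 = 251·251+280·15·15 = 126001,  y_2 = 251·15+15·251 = 7530
k=3:  x_3 = 251·126001+280·15·7530 = 63252251,  y_3 = 251·7530+15·126001 = 3780045
k=4:  x_4 = 251·63252251+280·15·3780045 = 31752504001,  y_4 = 251·3780045+15·63252251 = 1897575060

251 15
126001 7530
63252251 3780045
31752504001 1897575060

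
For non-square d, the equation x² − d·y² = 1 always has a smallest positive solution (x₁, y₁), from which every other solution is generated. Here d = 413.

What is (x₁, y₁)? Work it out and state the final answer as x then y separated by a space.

√413 → a₀=20, period (3,9,1,4,1,9,3,40); ℓ=8 even so k=7
step 0: (20, 1)  from 20·(1,0) + (0,1)
step 1: (61, 3)  from 3·(20,1) + (1,0)
…
step 4: (3089, 152)  from 4·(630,31) + (569,28)
…
step 6: (36560, 1799)  from 9·(3719,183) + (3089,152)
step 7: (113399, 5580)  from 3·(36560,1799) + (3719,183)
(x₁, y₁) = (113399, 5580);  113399² − 413·5580² = 1 ✓

113399 5580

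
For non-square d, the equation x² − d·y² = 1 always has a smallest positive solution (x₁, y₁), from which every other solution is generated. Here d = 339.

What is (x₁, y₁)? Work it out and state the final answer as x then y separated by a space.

97970 5321

d=339: √d = [18; 2,2,2,1,17,1,2,2,2,36] (ℓ=10, even), read p_9/q_9
step 0: (18, 1)  from 18·(1,0) + (0,1)
…
step 2: (92, 5)  from 2·(37,2) + (18,1)
…
step 4: (313, 17)  from 1·(221,12) + (92,5)
step 5: (5542, 301)  from 17·(313,17) + (221,12)
…
step 7: (17252, 937)  from 2·(5855,318) + (5542,301)
step 8: (40359, 2192)  from 2·(17252,937) + (5855,318)
step 9: (97970, 5321)  from 2·(40359,2192) + (17252,937)
→ (97970, 5321).  Check: 97970²=9598120900, 339·5321²=9598120899, difference 1.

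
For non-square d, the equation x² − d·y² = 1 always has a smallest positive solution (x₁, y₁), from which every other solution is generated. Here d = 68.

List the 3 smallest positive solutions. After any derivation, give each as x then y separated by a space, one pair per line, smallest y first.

√68 → a₀=8, period (4,16); ℓ=2 even so k=1
k=0  a_k=8  p_k/q_k = 8/1
k=1  a_k=4  p_k/q_k = 33/4
(x₁, y₁) = (33, 4);  33² − 68·4² = 1 ✓
n=2: (33,4)∘(33,4) = (33·33+68·4·4, 33·4+4·33) = (2177,264)
n=3: (2177,264)∘(33,4) = (33·2177+68·4·264, 33·264+4·2177) = (143649,17420)

33 4
2177 264
143649 17420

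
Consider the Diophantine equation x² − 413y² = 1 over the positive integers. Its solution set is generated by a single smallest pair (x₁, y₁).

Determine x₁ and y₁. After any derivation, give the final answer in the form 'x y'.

d=413: √d = [20; 3,9,1,4,1,9,3,40] (ℓ=8, even), read p_7/q_7
k=0  a_k=20  p_k/q_k = 20/1
k=1  a_k=3  p_k/q_k = 61/3
…
k=5  a_k=1  p_k/q_k = 3719/183
k=6  a_k=9  p_k/q_k = 36560/1799
k=7  a_k=3  p_k/q_k = 113399/5580
fundamental: x₁=113399, y₁=5580  (since 12859333201 − 413·31136400 = 1)

113399 5580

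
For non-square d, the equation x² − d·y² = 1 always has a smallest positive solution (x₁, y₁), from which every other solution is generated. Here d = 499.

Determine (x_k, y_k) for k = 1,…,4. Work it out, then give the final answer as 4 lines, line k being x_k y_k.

4490 201
40320199 1804980
362075382530 16208720199
3251436894799201 145554305582040

d=499: √d = [22; 2,1,21,1,2,44] (ℓ=6, even), read p_5/q_5
a_0=22:  p_0=22·1+0=22,  q_0=22·0+1=1
…
a_3=21:  p_3=21·67+45=1452,  q_3=21·3+2=65
a_4=1:  p_4=1·1452+67=1519,  q_4=1·65+3=68
a_5=2:  p_5=2·1519+1452=4490,  q_5=2·68+65=201
→ (4490, 201).  Check: 4490²=20160100, 499·201²=20160099, difference 1.
(x_2, y_2) = (4490·4490 + 499·201·201, 4490·201 + 201·4490) = (40320199, 1804980)
(x_3, y_3) = (4490·40320199 + 499·201·1804980, 4490·1804980 + 201·40320199) = (362075382530, 16208720199)
(x_4, y_4) = (4490·362075382530 + 499·201·16208720199, 4490·16208720199 + 201·362075382530) = (3251436894799201, 145554305582040)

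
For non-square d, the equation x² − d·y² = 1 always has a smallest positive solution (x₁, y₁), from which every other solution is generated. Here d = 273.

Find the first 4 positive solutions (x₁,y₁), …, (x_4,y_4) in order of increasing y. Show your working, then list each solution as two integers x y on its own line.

d=273: √d = [16; 1,1,10,1,1,32] (ℓ=6, even), read p_5/q_5
k=0  a_k=16  p_k/q_k = 16/1
k=1  a_k=1  p_k/q_k = 17/1
k=2  a_k=1  p_k/q_k = 33/2
…
k=4  a_k=1  p_k/q_k = 380/23
k=5  a_k=1  p_k/q_k = 727/44
(x₁, y₁) = (727, 44);  727² − 273·44² = 1 ✓
k=2:  x_2 = 727·727+273·44·44 = 1057057,  y_2 = 727·44+44·727 = 63976
k=3:  x_3 = 727·1057057+273·44·63976 = 1536960151,  y_3 = 727·63976+44·1057057 = 93021060
k=4:  x_4 = 727·1536960151+273·44·93021060 = 2234739002497,  y_4 = 727·93021060+44·1536960151 = 135252557264

727 44
1057057 63976
1536960151 93021060
2234739002497 135252557264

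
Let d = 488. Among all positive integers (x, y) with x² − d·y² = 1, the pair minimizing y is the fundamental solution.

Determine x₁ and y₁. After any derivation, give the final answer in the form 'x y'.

[22; 11,44] for √488; ℓ=2 ⇒ convergent index 1
step 0: (22, 1)  from 22·(1,0) + (0,1)
step 1: (243, 11)  from 11·(22,1) + (1,0)
(x₁, y₁) = (243, 11);  243² − 488·11² = 1 ✓

243 11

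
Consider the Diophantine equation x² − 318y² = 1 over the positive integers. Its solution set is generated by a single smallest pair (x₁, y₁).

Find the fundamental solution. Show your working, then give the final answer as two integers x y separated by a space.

107 6

[17; 1,4,1,34] for √318; ℓ=4 ⇒ convergent index 3
i=0: a=17 ⇒ p=17, q=1
…
i=2: a=4 ⇒ p=89, q=5
i=3: a=1 ⇒ p=107, q=6
→ (107, 6).  Check: 107²=11449, 318·6²=11448, difference 1.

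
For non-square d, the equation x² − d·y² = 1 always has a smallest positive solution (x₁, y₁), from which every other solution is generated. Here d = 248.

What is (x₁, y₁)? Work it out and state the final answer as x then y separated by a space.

63 4

√248 = [15; 1,2,1,30, …], period ℓ=4 (even) → k=3
step 0: (15, 1)  from 15·(1,0) + (0,1)
…
step 2: (47, 3)  from 2·(16,1) + (15,1)
step 3: (63, 4)  from 1·(47,3) + (16,1)
→ (63, 4).  Check: 63²=3969, 248·4²=3968, difference 1.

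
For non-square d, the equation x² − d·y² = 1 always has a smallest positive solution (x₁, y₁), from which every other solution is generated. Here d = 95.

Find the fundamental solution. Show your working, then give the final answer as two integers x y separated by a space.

d=95: √d = [9; 1,2,1,18] (ℓ=4, even), read p_3/q_3
a_0=9:  p_0=9·1+0=9,  q_0=9·0+1=1
a_1=1:  p_1=1·9+1=10,  q_1=1·1+0=1
a_2=2:  p_2=2·10+9=29,  q_2=2·1+1=3
a_3=1:  p_3=1·29+10=39,  q_3=1·3+1=4
fundamental: x₁=39, y₁=4  (since 1521 − 95·16 = 1)

39 4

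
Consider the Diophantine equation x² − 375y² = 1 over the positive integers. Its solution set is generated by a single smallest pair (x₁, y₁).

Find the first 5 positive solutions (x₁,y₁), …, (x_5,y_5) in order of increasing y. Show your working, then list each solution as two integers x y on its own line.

15124 781
457470751 23623688
13837575261124 714569313843
418558976041008001 21614292581499376
12660571893450834753124 653789121290623811405

√375 → a₀=19, period (2,1,2,1,5,1,2,1,2,38); ℓ=10 even so k=9
step 0: (19, 1)  from 19·(1,0) + (0,1)
step 1: (39, 2)  from 2·(19,1) + (1,0)
step 2: (58, 3)  from 1·(39,2) + (19,1)
step 3: (155, 8)  from 2·(58,3) + (39,2)
step 4: (213, 11)  from 1·(155,8) + (58,3)
step 5: (1220, 63)  from 5·(213,11) + (155,8)
step 6: (1433, 74)  from 1·(1220,63) + (213,11)
step 7: (4086, 211)  from 2·(1433,74) + (1220,63)
step 8: (5519, 285)  from 1·(4086,211) + (1433,74)
step 9: (15124, 781)  from 2·(5519,285) + (4086,211)
(x₁, y₁) = (15124, 781);  15124² − 375·781² = 1 ✓
k=2:  x_2 = 15124·15124+375·781·781 = 457470751,  y_2 = 15124·781+781·15124 = 23623688
k=3:  x_3 = 15124·457470751+375·781·23623688 = 13837575261124,  y_3 = 15124·23623688+781·457470751 = 714569313843
k=4:  x_4 = 15124·13837575261124+375·781·714569313843 = 418558976041008001,  y_4 = 15124·714569313843+781·13837575261124 = 21614292581499376
k=5:  x_5 = 15124·418558976041008001+375·781·21614292581499376 = 12660571893450834753124,  y_5 = 15124·21614292581499376+781·418558976041008001 = 653789121290623811405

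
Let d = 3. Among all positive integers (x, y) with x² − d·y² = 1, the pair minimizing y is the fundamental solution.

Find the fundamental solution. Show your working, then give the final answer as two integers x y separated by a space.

2 1

√3 → a₀=1, period (1,2); ℓ=2 even so k=1
step 0: (1, 1)  from 1·(1,0) + (0,1)
step 1: (2, 1)  from 1·(1,1) + (1,0)
(x₁, y₁) = (2, 1);  2² − 3·1² = 1 ✓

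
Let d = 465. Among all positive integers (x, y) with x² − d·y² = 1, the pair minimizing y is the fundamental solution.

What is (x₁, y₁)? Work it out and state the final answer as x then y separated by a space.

[21; 1,1,3,2,2,2,3,1,1,42] for √465; ℓ=10 ⇒ convergent index 9
i=0: a=21 ⇒ p=21, q=1
i=1: a=1 ⇒ p=22, q=1
i=2: a=1 ⇒ p=43, q=2
i=3: a=3 ⇒ p=151, q=7
i=4: a=2 ⇒ p=345, q=16
i=5: a=2 ⇒ p=841, q=39
i=6: a=2 ⇒ p=2027, q=94
i=7: a=3 ⇒ p=6922, q=321
i=8: a=1 ⇒ p=8949, q=415
i=9: a=1 ⇒ p=15871, q=736
→ (15871, 736).  Check: 15871²=251888641, 465·736²=251888640, difference 1.

15871 736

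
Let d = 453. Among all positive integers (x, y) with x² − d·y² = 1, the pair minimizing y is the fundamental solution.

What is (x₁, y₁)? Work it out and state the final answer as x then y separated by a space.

1653751 77700

d=453: √d = [21; 3,1,1,10,14,10,1,1,3,42] (ℓ=10, even), read p_9/q_9
step 0: (21, 1)  from 21·(1,0) + (0,1)
…
step 3: (149, 7)  from 1·(85,4) + (64,3)
…
step 5: (22199, 1043)  from 14·(1575,74) + (149,7)
step 6: (223565, 10504)  from 10·(22199,1043) + (1575,74)
…
step 8: (469329, 22051)  from 1·(245764,11547) + (223565,10504)
step 9: (1653751, 77700)  from 3·(469329,22051) + (245764,11547)
(x₁, y₁) = (1653751, 77700);  1653751² − 453·77700² = 1 ✓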